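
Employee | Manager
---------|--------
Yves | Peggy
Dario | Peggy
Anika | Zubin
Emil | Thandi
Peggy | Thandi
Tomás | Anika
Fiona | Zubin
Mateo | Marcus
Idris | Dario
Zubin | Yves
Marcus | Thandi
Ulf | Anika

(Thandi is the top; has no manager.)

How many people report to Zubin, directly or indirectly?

4

Zubin directly manages Anika, Fiona. Under Anika: Tomás, Ulf (2). Fiona has no reports. So Zubin's organization is 2 direct reports plus everyone under them: 3 + 1 = 4.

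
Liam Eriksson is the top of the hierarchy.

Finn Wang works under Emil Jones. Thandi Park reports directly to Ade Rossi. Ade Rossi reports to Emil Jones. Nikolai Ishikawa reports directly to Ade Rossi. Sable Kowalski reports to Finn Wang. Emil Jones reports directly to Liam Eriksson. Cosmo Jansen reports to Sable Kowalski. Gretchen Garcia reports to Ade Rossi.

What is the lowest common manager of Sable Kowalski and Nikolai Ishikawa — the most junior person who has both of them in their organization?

Sable Kowalski's chain of managers is Finn Wang, Emil Jones, Liam Eriksson. Nikolai Ishikawa's chain of managers is Ade Rossi, Emil Jones, Liam Eriksson. The first manager that appears in both chains is Emil Jones.

Emil Jones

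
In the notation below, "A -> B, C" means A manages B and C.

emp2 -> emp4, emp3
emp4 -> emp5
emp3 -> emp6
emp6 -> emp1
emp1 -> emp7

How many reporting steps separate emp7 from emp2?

Chain from emp7 up to emp2: emp7 → emp1 → emp6 → emp3 → emp2. That is 4 steps up, so emp7 is 4 levels below emp2.

4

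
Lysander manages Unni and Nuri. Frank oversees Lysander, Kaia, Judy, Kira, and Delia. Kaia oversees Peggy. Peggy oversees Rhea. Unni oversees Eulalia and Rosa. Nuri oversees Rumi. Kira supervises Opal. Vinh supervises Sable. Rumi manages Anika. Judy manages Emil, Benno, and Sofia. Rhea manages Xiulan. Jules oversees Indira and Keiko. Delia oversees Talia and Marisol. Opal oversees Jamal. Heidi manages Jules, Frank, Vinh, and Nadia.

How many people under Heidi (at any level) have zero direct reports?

14

The people in Heidi's organization with no one reporting to them are Nadia, Sable, Marisol, Talia, Jamal, Anika, Rosa, Eulalia, Xiulan, Benno, Emil, Sofia, Keiko, Indira. That is 14.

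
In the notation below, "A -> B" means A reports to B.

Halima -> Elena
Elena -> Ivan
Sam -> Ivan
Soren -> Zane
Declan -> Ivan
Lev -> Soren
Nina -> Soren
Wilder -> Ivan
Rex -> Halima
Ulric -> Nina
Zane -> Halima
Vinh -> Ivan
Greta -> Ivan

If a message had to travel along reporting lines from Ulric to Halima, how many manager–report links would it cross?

4

Ulric is in Halima's organization: the chain from Ulric up to Halima is Ulric → Nina → Soren → Zane → Halima, which is 4 links.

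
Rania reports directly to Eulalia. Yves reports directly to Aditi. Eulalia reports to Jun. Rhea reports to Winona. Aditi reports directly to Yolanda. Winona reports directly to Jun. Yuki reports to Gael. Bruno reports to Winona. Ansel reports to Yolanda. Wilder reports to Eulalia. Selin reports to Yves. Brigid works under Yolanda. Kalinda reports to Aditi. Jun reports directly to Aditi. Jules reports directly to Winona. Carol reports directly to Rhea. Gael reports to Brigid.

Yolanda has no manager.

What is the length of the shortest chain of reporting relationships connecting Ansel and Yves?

3

Ansel is 1 level below Yolanda, and Yves is 2 levels below Yolanda (their lowest common manager). The shortest path runs up from Ansel to Yolanda and back down to Yves: 1 + 2 = 3 links.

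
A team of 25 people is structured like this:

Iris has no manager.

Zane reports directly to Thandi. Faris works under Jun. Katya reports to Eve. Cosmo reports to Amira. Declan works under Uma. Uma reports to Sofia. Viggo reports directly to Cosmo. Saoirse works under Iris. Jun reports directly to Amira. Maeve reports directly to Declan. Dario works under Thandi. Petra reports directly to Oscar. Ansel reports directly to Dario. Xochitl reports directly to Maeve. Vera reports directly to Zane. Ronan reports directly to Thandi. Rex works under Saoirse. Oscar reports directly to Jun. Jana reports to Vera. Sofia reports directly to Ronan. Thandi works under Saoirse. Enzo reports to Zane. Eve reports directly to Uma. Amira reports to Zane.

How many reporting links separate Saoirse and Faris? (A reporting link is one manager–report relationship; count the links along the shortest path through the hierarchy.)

Faris is in Saoirse's organization: the chain from Faris up to Saoirse is Faris → Jun → Amira → Zane → Thandi → Saoirse, which is 5 links.

5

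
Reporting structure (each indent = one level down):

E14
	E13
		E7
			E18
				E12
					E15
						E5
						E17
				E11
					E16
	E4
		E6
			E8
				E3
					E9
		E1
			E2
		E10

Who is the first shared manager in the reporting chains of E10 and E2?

E10's chain of managers is E4, E14. E2's chain of managers is E1, E4, E14. The first manager that appears in both chains is E4.

E4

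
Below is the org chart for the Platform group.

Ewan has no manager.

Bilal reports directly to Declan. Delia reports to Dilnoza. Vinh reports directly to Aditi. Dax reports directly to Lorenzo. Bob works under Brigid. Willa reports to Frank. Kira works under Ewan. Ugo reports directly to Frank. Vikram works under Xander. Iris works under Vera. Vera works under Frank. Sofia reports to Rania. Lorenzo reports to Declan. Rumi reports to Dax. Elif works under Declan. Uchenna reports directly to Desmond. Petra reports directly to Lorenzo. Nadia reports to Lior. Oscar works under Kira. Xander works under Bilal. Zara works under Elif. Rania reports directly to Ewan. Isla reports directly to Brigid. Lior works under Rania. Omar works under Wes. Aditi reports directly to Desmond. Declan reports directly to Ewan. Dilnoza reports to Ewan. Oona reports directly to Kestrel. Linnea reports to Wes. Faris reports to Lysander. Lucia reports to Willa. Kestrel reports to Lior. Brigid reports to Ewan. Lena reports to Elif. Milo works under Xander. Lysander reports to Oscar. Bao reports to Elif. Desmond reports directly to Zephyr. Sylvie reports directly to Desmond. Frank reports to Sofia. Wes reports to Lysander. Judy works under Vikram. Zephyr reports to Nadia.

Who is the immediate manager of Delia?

Dilnoza

Delia reports directly to Dilnoza.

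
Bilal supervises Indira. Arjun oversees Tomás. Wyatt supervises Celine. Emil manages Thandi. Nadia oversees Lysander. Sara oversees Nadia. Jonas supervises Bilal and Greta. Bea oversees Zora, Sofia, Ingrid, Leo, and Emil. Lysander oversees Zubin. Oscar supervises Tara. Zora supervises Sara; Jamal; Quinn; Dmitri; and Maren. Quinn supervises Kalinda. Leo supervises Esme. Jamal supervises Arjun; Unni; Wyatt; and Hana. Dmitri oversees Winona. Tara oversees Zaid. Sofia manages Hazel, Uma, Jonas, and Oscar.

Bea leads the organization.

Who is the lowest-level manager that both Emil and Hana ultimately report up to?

Bea

Emil's chain of managers is Bea. Hana's chain of managers is Jamal, Zora, Bea. The first manager that appears in both chains is Bea.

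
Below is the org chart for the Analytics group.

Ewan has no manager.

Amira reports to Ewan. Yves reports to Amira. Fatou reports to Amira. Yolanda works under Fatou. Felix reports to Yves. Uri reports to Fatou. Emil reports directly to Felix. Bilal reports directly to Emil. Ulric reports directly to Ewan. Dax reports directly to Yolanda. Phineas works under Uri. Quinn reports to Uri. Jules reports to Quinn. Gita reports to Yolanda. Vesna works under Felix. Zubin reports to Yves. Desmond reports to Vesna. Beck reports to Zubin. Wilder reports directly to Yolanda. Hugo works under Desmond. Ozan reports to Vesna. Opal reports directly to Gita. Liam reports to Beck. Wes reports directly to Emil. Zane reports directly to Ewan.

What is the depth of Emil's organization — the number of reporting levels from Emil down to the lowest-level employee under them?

1

The longest chain under Emil runs Emil → Wes, which is 1 level below Emil.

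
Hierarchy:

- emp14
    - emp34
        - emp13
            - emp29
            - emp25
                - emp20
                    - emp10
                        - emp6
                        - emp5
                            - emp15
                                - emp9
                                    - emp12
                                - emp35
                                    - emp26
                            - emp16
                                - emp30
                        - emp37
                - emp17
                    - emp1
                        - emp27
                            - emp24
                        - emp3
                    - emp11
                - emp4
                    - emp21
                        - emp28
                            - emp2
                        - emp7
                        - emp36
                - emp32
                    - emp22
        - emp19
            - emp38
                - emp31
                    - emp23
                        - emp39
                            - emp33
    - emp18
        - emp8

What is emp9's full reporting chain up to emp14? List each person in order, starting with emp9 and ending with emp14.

emp9 reports to emp15. emp15 reports to emp5. emp5 reports to emp10. emp10 reports to emp20. emp20 reports to emp25. emp25 reports to emp13. emp13 reports to emp34. emp34 reports to emp14. emp14 is at the top.

emp9 -> emp15 -> emp5 -> emp10 -> emp20 -> emp25 -> emp13 -> emp34 -> emp14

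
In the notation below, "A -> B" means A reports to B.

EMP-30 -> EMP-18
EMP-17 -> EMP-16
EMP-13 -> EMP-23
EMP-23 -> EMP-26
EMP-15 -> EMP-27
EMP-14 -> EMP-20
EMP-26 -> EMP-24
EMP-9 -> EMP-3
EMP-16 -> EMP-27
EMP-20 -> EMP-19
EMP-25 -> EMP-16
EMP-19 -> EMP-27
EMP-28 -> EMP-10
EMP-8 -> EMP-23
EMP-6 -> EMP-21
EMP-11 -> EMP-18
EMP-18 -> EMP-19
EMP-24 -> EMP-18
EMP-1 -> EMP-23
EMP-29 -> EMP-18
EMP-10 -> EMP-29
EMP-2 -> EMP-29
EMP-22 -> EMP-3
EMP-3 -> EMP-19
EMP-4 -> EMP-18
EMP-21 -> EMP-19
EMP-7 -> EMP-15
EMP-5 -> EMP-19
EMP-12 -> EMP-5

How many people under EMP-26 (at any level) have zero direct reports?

The people in EMP-26's organization with no one reporting to them are EMP-13, EMP-1, EMP-8. That is 3.

3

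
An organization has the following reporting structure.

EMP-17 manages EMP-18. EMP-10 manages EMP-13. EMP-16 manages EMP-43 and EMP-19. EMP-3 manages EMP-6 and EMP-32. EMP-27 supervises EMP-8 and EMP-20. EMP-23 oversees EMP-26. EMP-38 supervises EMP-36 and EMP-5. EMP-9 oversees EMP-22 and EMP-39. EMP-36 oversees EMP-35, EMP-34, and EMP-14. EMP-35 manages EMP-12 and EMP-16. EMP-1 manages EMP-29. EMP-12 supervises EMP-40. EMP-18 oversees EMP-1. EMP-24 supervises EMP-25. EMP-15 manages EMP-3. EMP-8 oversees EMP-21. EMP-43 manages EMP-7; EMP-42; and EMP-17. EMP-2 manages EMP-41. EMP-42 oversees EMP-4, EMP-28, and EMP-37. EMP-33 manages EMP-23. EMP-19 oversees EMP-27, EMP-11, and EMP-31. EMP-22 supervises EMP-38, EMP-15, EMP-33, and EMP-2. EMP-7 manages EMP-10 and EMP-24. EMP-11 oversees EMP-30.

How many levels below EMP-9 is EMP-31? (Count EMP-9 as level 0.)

Chain from EMP-31 up to EMP-9: EMP-31 → EMP-19 → EMP-16 → EMP-35 → EMP-36 → EMP-38 → EMP-22 → EMP-9. That is 7 steps up, so EMP-31 is 7 levels below EMP-9.

7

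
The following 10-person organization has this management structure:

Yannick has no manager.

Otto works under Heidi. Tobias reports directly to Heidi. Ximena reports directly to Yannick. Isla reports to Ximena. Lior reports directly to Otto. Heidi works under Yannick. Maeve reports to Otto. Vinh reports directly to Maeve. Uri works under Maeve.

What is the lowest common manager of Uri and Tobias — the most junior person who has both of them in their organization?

Uri's chain of managers is Maeve, Otto, Heidi, Yannick. Tobias's chain of managers is Heidi, Yannick. The first manager that appears in both chains is Heidi.

Heidi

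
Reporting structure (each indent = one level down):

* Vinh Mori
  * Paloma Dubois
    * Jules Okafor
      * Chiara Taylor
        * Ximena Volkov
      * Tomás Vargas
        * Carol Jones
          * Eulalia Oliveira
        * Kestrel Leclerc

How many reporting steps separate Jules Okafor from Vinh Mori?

2

Chain from Jules Okafor up to Vinh Mori: Jules Okafor → Paloma Dubois → Vinh Mori. That is 2 steps up, so Jules Okafor is 2 levels below Vinh Mori.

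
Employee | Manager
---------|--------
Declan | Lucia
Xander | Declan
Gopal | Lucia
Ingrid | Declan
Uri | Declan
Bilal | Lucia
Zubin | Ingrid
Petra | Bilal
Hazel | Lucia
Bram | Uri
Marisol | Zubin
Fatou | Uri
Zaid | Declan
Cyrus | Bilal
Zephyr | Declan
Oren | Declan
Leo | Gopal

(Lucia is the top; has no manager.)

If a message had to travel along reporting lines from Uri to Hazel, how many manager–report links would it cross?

3

Uri is 2 levels below Lucia, and Hazel is 1 level below Lucia (their lowest common manager). The shortest path runs up from Uri to Lucia and back down to Hazel: 2 + 1 = 3 links.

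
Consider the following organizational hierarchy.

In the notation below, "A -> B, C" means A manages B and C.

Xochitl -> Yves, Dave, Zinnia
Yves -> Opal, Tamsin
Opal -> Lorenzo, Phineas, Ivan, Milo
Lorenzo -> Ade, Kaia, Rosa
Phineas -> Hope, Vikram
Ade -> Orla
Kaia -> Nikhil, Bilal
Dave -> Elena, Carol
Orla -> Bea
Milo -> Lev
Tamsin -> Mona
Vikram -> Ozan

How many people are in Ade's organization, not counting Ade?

Ade directly manages Orla. Under Orla: Bea (1). That's 2 in total.

2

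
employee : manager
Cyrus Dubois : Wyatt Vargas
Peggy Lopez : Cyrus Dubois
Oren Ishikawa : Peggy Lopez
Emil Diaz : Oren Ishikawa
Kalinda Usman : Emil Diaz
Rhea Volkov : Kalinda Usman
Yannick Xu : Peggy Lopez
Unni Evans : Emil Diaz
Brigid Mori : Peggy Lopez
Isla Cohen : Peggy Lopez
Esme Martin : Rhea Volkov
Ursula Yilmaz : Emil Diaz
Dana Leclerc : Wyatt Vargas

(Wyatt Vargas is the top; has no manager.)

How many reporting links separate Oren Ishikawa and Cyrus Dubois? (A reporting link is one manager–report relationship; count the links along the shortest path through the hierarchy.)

2

Oren Ishikawa is in Cyrus Dubois's organization: the chain from Oren Ishikawa up to Cyrus Dubois is Oren Ishikawa → Peggy Lopez → Cyrus Dubois, which is 2 links.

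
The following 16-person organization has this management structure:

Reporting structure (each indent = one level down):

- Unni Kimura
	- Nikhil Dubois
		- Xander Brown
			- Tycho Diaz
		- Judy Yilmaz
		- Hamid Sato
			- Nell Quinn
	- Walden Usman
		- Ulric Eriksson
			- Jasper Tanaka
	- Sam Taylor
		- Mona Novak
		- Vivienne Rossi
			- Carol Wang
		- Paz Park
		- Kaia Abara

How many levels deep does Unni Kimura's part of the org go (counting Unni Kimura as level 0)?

The longest chain under Unni Kimura runs Unni Kimura → Sam Taylor → Vivienne Rossi → Carol Wang, which is 3 levels below Unni Kimura.

3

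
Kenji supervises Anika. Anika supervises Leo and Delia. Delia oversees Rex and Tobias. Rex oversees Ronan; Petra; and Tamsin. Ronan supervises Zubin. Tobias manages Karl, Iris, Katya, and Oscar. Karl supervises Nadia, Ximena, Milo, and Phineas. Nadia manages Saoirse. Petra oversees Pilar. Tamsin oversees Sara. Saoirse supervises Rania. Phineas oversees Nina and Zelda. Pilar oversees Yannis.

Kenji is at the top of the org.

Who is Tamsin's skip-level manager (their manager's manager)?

Tamsin reports to Rex, and Rex reports to Delia. So Tamsin's skip-level manager is Delia.

Delia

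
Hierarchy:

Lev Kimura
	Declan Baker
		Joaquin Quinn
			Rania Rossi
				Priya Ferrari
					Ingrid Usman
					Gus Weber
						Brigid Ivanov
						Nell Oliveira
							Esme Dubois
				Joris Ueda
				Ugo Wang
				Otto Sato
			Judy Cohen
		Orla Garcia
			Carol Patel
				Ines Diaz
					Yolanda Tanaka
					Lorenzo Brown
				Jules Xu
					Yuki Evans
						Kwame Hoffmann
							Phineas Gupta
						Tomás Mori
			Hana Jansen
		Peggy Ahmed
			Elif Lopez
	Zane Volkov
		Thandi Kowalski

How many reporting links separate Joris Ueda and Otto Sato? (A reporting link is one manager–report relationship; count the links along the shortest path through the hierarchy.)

2

Joris Ueda is 1 level below Rania Rossi, and Otto Sato is 1 level below Rania Rossi (their lowest common manager). The shortest path runs up from Joris Ueda to Rania Rossi and back down to Otto Sato: 1 + 1 = 2 links.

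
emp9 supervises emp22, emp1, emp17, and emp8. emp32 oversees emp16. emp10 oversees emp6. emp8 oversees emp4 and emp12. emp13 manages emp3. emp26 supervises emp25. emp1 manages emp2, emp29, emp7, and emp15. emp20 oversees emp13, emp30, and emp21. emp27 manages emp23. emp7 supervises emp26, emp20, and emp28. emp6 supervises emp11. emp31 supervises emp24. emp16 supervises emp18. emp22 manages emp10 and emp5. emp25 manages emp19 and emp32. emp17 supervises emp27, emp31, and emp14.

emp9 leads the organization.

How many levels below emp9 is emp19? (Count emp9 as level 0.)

5

Chain from emp19 up to emp9: emp19 → emp25 → emp26 → emp7 → emp1 → emp9. That is 5 steps up, so emp19 is 5 levels below emp9.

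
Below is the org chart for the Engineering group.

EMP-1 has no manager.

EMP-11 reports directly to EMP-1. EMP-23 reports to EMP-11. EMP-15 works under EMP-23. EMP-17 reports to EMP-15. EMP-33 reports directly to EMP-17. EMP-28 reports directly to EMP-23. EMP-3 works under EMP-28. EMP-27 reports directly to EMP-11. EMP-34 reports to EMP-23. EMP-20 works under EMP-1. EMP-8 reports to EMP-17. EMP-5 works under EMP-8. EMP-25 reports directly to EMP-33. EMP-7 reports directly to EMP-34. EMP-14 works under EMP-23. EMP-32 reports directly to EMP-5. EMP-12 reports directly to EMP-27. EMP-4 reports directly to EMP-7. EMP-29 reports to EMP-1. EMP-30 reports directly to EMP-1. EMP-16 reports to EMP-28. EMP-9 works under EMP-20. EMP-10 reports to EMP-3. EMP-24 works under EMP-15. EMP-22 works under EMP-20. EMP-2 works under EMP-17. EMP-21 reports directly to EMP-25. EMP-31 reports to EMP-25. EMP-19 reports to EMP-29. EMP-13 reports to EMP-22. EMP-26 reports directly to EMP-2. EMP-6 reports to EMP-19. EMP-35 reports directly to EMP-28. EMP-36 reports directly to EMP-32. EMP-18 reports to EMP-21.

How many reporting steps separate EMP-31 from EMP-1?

7

Chain from EMP-31 up to EMP-1: EMP-31 → EMP-25 → EMP-33 → EMP-17 → EMP-15 → EMP-23 → EMP-11 → EMP-1. That is 7 steps up, so EMP-31 is 7 levels below EMP-1.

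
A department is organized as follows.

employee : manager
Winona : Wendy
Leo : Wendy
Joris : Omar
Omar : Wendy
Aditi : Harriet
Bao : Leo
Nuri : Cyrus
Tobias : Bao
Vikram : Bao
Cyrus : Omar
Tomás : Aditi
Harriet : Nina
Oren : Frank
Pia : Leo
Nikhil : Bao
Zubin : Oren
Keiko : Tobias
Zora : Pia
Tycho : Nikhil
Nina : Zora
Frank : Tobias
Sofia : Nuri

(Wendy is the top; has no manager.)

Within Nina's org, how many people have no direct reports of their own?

The only person in Nina's organization with no one reporting to them is Tomás. That is 1.

1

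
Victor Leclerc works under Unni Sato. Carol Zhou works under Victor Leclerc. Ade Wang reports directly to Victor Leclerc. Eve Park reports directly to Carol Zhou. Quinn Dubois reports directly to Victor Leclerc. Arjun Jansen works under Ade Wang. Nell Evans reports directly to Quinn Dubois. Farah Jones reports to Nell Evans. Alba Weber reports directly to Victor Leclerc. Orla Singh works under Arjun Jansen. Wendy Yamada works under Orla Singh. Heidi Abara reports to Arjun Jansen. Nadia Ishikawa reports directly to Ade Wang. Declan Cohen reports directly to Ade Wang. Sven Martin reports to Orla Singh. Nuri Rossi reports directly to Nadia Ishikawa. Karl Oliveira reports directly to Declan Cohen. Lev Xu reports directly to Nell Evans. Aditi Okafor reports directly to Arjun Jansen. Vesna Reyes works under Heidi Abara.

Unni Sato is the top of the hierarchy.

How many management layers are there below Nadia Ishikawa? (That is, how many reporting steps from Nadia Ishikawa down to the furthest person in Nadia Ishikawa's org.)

1

The longest chain under Nadia Ishikawa runs Nadia Ishikawa → Nuri Rossi, which is 1 level below Nadia Ishikawa.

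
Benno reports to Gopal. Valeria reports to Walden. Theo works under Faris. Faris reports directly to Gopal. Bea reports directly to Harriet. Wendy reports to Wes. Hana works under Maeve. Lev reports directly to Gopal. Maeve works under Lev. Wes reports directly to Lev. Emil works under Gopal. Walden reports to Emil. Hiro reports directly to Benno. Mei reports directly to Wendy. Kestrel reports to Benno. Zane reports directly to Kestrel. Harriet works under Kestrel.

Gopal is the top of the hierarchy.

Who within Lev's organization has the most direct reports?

Direct-report counts within Lev's organization: Lev has 2; Wes has 1; Wendy has 1; Maeve has 1. The largest is 2, held by Lev.

Lev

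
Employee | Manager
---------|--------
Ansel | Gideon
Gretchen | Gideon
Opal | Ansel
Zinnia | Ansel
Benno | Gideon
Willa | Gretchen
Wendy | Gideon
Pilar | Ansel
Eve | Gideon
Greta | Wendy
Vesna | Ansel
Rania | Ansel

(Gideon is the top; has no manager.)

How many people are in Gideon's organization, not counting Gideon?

12

Gideon directly manages Ansel, Gretchen, Benno, Wendy, Eve. Under Ansel: Rania, Vesna, Pilar, Zinnia, Opal (5). Under Gretchen: Willa (1). Benno has no reports. Under Wendy: Greta (1). Eve has no reports. So Gideon's organization is 5 direct reports plus everyone under them: 6 + 2 + 1 + 2 + 1 = 12.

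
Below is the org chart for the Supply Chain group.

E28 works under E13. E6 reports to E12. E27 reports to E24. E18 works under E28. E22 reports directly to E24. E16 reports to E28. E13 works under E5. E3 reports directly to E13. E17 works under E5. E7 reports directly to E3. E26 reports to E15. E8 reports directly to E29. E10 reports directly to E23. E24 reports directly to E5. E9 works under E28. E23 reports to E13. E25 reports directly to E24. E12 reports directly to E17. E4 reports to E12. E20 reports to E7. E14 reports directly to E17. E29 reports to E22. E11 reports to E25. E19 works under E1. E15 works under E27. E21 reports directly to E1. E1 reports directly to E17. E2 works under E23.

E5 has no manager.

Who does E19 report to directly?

E1

E19 reports directly to E1.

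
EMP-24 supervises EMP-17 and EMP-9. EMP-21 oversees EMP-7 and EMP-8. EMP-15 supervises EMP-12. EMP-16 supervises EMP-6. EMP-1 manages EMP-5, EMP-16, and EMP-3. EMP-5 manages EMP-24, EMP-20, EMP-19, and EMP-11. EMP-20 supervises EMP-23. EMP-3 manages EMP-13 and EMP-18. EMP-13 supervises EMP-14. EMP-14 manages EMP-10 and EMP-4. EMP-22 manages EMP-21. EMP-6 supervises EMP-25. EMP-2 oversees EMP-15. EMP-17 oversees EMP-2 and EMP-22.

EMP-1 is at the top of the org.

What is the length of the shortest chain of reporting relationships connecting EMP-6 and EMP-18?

4

EMP-6 is 2 levels below EMP-1, and EMP-18 is 2 levels below EMP-1 (their lowest common manager). The shortest path runs up from EMP-6 to EMP-1 and back down to EMP-18: 2 + 2 = 4 links.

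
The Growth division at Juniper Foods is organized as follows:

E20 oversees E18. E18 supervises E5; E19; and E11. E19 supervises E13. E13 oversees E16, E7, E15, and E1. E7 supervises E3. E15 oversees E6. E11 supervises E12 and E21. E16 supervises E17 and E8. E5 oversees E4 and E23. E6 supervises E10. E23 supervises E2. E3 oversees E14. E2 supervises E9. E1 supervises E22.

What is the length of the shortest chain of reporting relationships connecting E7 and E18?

E7 is in E18's organization: the chain from E7 up to E18 is E7 → E13 → E19 → E18, which is 3 links.

3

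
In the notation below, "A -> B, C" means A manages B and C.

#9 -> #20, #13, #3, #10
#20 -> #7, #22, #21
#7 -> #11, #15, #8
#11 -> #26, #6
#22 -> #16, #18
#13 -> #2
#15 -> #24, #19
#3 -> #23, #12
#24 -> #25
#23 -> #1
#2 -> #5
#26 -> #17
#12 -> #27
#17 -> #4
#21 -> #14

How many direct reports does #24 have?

1

#24 directly manages #25. That is 1 direct report.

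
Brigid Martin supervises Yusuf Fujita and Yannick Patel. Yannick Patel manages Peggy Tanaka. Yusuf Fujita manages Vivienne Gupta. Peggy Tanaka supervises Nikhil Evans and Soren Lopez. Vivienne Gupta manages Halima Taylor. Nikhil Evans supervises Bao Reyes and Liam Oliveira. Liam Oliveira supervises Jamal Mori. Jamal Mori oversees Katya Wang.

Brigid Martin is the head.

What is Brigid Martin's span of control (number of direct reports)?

2

Brigid Martin directly manages Yannick Patel, Yusuf Fujita. That is 2 direct reports.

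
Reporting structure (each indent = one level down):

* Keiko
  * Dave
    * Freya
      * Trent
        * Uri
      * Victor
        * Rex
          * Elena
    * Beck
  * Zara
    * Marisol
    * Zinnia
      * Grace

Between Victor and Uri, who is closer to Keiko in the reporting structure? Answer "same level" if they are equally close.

Victor

Victor is 3 levels below Keiko; Uri is 4. Victor is higher.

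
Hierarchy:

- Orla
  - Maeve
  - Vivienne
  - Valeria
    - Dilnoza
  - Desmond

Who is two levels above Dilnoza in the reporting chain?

Dilnoza reports to Valeria, and Valeria reports to Orla. So Dilnoza's skip-level manager is Orla.

Orla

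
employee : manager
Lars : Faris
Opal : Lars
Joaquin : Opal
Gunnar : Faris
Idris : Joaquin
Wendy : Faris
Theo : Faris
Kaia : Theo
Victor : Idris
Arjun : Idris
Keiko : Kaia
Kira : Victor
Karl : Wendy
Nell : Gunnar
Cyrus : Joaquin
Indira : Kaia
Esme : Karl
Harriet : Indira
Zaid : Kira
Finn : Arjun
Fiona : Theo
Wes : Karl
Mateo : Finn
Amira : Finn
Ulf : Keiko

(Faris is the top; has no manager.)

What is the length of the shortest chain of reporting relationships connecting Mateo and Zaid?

6

Mateo is 3 levels below Idris, and Zaid is 3 levels below Idris (their lowest common manager). The shortest path runs up from Mateo to Idris and back down to Zaid: 3 + 3 = 6 links.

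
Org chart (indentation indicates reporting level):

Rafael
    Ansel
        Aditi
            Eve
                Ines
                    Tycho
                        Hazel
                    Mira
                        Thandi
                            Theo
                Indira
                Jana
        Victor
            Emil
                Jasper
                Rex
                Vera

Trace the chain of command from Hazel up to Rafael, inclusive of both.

Hazel reports to Tycho. Tycho reports to Ines. Ines reports to Eve. Eve reports to Aditi. Aditi reports to Ansel. Ansel reports to Rafael. Rafael is at the top.

Hazel -> Tycho -> Ines -> Eve -> Aditi -> Ansel -> Rafael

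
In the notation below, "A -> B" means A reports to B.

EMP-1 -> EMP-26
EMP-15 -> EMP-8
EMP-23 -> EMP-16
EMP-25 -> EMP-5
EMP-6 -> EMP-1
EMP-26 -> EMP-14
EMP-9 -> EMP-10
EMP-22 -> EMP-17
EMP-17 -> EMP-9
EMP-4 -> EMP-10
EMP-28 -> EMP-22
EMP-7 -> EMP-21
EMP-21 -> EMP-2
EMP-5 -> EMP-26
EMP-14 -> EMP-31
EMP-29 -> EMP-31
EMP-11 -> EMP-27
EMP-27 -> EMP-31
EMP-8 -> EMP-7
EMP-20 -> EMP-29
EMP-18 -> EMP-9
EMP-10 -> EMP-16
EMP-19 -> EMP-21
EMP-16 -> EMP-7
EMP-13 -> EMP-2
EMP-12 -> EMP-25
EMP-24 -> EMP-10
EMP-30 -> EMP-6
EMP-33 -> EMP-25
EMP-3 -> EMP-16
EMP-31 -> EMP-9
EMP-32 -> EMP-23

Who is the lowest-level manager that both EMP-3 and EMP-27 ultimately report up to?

EMP-16

EMP-3's chain of managers is EMP-16, EMP-7, EMP-21, EMP-2. EMP-27's chain of managers is EMP-31, EMP-9, EMP-10, EMP-16, EMP-7, EMP-21, EMP-2. The first manager that appears in both chains is EMP-16.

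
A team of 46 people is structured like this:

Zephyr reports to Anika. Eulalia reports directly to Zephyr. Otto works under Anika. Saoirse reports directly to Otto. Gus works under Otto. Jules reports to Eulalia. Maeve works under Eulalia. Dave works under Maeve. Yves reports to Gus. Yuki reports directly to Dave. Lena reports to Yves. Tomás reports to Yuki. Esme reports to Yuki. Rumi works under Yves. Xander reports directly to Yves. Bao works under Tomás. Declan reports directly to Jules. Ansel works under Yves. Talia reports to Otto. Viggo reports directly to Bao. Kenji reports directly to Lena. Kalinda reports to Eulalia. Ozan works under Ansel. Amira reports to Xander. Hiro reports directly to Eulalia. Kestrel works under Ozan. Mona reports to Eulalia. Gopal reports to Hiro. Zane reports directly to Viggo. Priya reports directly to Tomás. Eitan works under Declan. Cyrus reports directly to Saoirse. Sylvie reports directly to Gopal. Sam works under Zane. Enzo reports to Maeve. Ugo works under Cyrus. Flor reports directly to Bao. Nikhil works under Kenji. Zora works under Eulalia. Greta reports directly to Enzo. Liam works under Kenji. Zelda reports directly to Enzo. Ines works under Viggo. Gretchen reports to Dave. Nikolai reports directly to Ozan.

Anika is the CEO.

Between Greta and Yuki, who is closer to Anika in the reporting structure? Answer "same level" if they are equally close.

Both Greta and Yuki are 5 levels below Anika.

same level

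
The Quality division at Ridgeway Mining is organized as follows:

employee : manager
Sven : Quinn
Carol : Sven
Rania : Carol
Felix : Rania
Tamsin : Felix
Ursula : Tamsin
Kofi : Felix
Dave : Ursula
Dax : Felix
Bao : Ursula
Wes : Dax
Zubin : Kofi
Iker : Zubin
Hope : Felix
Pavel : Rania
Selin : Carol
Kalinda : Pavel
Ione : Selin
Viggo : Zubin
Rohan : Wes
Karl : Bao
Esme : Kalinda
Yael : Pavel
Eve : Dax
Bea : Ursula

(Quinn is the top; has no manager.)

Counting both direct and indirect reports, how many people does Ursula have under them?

Ursula directly manages Dave, Bao, Bea. Dave has no reports. Under Bao: Karl (1). Bea has no reports. So Ursula's organization is 3 direct reports plus everyone under them: 1 + 2 + 1 = 4.

4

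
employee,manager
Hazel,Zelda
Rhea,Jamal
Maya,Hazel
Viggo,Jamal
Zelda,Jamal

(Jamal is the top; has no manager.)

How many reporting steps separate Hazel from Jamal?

2

Chain from Hazel up to Jamal: Hazel → Zelda → Jamal. That is 2 steps up, so Hazel is 2 levels below Jamal.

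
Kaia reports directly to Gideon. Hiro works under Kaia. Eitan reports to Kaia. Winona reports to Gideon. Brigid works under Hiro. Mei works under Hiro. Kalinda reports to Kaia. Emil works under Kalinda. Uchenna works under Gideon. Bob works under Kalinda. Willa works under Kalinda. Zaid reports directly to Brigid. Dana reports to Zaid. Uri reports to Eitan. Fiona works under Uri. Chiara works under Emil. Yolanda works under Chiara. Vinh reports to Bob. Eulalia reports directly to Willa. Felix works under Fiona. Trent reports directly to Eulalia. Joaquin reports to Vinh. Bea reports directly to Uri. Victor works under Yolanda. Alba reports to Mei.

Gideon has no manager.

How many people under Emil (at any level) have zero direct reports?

The only person in Emil's organization with no one reporting to them is Victor. That is 1.

1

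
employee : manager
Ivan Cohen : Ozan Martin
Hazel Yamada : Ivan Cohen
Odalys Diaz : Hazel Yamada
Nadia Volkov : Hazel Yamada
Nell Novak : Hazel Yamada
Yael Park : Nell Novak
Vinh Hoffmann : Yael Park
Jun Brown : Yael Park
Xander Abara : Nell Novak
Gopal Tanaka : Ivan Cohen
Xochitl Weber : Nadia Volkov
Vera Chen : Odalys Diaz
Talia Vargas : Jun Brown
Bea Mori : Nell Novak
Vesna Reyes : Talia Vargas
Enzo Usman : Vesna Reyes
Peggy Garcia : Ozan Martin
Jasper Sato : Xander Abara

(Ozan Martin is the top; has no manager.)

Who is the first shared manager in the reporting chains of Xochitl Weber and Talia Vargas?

Xochitl Weber's chain of managers is Nadia Volkov, Hazel Yamada, Ivan Cohen, Ozan Martin. Talia Vargas's chain of managers is Jun Brown, Yael Park, Nell Novak, Hazel Yamada, Ivan Cohen, Ozan Martin. The first manager that appears in both chains is Hazel Yamada.

Hazel Yamada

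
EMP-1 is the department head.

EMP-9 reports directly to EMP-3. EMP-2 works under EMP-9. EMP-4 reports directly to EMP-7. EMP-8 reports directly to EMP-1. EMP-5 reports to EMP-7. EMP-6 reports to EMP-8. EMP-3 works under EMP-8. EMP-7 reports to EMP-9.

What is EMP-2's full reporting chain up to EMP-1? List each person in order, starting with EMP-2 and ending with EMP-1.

EMP-2 -> EMP-9 -> EMP-3 -> EMP-8 -> EMP-1

EMP-2 reports to EMP-9. EMP-9 reports to EMP-3. EMP-3 reports to EMP-8. EMP-8 reports to EMP-1. EMP-1 is at the top.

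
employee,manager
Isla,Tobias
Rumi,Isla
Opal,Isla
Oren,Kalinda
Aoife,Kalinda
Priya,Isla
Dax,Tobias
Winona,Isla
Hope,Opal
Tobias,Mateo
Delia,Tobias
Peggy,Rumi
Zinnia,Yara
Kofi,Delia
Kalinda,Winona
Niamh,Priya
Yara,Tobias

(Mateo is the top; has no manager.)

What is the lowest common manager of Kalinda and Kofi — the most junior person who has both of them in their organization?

Kalinda's chain of managers is Winona, Isla, Tobias, Mateo. Kofi's chain of managers is Delia, Tobias, Mateo. The first manager that appears in both chains is Tobias.

Tobias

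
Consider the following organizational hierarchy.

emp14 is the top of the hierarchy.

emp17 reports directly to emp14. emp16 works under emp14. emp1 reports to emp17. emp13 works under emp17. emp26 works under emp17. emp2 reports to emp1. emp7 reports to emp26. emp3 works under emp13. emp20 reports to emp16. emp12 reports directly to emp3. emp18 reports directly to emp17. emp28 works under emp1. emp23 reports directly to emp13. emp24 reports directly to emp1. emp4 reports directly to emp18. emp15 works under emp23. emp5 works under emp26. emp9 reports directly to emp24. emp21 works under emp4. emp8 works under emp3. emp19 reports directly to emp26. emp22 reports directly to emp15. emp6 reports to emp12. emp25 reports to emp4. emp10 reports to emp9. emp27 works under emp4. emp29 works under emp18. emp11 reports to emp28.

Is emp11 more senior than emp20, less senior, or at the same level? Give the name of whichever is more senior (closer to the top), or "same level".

emp11 is 4 levels below emp14; emp20 is 2. emp20 is higher.

emp20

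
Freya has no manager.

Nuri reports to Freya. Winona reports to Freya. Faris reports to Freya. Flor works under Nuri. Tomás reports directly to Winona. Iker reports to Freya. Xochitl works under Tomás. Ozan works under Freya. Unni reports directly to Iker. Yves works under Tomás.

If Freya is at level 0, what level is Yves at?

Chain from Yves up to Freya: Yves → Tomás → Winona → Freya. That is 3 steps up, so Yves is 3 levels below Freya.

3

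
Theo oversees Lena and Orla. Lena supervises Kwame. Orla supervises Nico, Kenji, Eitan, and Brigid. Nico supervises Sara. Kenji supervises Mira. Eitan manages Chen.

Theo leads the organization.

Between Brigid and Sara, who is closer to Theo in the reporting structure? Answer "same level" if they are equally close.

Brigid

Brigid is 2 levels below Theo; Sara is 3. Brigid is higher.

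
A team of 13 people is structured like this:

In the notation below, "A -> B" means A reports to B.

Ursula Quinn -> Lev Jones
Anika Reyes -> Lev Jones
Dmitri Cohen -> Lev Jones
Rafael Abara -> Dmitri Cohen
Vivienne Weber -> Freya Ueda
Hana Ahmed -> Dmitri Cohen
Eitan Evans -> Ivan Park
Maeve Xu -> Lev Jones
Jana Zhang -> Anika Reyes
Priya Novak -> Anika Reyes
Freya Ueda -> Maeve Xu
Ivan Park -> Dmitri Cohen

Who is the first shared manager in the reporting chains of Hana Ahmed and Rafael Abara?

Dmitri Cohen

Hana Ahmed's chain of managers is Dmitri Cohen, Lev Jones. Rafael Abara's chain of managers is Dmitri Cohen, Lev Jones. The first manager that appears in both chains is Dmitri Cohen.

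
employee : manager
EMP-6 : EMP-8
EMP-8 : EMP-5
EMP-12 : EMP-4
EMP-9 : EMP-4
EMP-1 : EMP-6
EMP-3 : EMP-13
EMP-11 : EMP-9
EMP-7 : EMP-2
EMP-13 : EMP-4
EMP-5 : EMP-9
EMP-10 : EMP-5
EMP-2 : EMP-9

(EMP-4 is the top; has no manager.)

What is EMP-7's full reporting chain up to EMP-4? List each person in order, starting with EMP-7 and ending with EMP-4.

EMP-7 -> EMP-2 -> EMP-9 -> EMP-4

EMP-7 reports to EMP-2. EMP-2 reports to EMP-9. EMP-9 reports to EMP-4. EMP-4 is at the top.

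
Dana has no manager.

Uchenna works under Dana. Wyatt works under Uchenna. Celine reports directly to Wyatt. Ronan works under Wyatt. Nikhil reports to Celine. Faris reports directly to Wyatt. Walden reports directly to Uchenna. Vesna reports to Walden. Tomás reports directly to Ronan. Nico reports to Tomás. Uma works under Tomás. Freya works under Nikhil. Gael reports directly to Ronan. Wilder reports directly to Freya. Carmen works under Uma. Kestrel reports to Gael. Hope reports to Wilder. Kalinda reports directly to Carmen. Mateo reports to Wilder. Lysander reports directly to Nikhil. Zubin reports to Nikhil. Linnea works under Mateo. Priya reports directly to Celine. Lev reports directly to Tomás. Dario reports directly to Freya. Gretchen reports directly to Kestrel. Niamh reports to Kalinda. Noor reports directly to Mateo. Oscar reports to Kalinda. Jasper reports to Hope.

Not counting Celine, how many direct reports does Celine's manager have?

Celine reports to Wyatt. Wyatt's other direct reports are Ronan, Faris — 2 peers.

2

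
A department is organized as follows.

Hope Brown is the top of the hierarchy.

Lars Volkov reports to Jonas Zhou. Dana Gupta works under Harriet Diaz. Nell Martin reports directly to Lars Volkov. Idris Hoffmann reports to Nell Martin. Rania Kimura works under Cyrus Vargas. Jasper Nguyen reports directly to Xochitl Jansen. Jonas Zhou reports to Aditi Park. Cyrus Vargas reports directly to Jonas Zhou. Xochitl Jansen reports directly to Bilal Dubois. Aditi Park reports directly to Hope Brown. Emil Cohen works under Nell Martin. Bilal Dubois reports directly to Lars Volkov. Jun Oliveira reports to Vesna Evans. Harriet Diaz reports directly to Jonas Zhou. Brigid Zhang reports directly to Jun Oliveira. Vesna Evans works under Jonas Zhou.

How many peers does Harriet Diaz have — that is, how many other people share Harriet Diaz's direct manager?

Harriet Diaz reports to Jonas Zhou. Jonas Zhou's other direct reports are Lars Volkov, Vesna Evans, Cyrus Vargas — 3 peers.

3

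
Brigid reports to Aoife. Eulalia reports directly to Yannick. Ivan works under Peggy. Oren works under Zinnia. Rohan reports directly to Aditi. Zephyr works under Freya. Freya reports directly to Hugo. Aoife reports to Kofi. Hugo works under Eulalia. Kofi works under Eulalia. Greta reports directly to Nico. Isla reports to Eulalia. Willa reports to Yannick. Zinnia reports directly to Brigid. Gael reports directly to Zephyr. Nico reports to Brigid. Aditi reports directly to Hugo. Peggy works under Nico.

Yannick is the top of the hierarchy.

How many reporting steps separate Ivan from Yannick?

Chain from Ivan up to Yannick: Ivan → Peggy → Nico → Brigid → Aoife → Kofi → Eulalia → Yannick. That is 7 steps up, so Ivan is 7 levels below Yannick.

7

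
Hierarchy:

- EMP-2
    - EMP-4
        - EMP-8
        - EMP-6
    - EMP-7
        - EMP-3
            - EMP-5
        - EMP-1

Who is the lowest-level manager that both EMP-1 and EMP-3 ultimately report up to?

EMP-7

EMP-1's chain of managers is EMP-7, EMP-2. EMP-3's chain of managers is EMP-7, EMP-2. The first manager that appears in both chains is EMP-7.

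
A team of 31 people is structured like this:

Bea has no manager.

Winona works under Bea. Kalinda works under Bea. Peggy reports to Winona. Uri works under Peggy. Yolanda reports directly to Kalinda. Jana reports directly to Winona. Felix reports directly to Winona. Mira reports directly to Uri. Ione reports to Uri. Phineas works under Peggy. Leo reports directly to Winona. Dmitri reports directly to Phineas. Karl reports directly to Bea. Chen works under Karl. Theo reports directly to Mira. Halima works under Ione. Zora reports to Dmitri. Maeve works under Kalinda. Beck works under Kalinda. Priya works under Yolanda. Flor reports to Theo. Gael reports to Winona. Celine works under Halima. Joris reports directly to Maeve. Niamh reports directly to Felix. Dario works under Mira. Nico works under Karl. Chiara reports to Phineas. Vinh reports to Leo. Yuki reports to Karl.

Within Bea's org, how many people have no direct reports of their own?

The people in Bea's organization with no one reporting to them are Yuki, Nico, Chen, Beck, Joris, Priya, Gael, Vinh, Niamh, Jana, Chiara, Zora, Celine, Dario, Flor. That is 15.

15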